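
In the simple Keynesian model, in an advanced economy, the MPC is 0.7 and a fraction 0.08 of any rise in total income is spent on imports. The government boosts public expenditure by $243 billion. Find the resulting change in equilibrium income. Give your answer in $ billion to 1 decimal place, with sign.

+$639.5 billion

Expenditure multiplier = 1/(1 − c + m) = 1/(1 − 0.7 + 0.08) = 1/0.38 ≈ 2.632.
ΔY = k × ΔG = (+$243 billion) / 0.38 ≈ +$639.5 billion.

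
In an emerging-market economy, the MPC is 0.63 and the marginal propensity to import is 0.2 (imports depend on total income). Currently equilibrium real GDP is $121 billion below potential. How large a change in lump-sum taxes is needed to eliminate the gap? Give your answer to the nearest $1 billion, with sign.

Spending multiplier = 1/(1 − c + m) = 1/(1 − 0.63 + 0.2) = 1/0.57 ≈ 1.754.
Tax multiplier = −c·k = −0.63/0.57 ≈ −1.105. Need ΔY = +$121 billion, so ΔT = ΔY/(−c·k) = −(+$121 billion) × 0.57 / 0.63 ≈ −$109 billion.
The government should cut lump-sum taxes by $109 billion.

−$109 billion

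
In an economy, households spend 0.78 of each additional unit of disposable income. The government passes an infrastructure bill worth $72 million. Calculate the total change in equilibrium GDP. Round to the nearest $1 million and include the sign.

+$327 million

Spending multiplier = 1/(1 − MPC) = 1/(1 − 0.78) = 1/0.22 ≈ 4.545.
ΔY = k × ΔG = (+$72 million) / 0.22 ≈ +$327 million.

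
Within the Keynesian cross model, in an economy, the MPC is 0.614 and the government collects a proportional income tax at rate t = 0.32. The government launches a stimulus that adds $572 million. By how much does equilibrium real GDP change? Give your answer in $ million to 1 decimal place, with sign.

Government-spending multiplier = 1/(1 − c(1−t)) = 1/(1 − 0.614×0.68) = 1/0.58248 ≈ 1.717.
ΔY = k × ΔG = (+$572 million) / 0.58248 ≈ +$982 million.

+$982.0 million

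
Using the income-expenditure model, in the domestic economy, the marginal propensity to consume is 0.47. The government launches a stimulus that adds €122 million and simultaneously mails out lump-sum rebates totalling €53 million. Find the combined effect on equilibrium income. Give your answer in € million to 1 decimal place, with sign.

Expenditure multiplier = 1/(1 − MPC) = 1/(1 − 0.47) = 1/0.53 ≈ 1.887.
ΔG contributes k·ΔG = (+€122 million) / 0.53 ≈ +€230.2 million.
ΔT of −€53 million changes first-round spending by −c·ΔT = +€24.91 million, contributing k·(−c·ΔT) = (+€24.91 million) / 0.53 = +€47 million.
Net ΔY = k(ΔG − c·ΔT) = (+€146.91 million) / 0.53 ≈ +€277.2 million.

+€277.2 million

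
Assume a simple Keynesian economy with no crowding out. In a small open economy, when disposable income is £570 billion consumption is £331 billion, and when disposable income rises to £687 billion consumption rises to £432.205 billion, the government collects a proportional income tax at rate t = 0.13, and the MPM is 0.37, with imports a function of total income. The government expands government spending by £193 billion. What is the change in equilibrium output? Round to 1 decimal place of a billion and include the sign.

MPC = ΔC/ΔYd = (432.205 − 331)/(687 − 570) = 101.205/117 = 0.865.
Spending multiplier = 1/(1 − c(1−t) + m) = 1/(1 − 0.865×0.87 + 0.37) = 1/0.61745 ≈ 1.62.
ΔY = k × ΔG = (+£193 billion) / 0.61745 ≈ +£312.6 billion.

+£312.6 billion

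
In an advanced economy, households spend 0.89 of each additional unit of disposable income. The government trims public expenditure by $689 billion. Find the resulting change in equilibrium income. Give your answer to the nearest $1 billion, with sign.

−$6,264 billion

Expenditure multiplier = 1/(1 − MPC) = 1/(1 − 0.89) = 1/0.11 ≈ 9.091.
ΔY = k × ΔG = (−$689 billion) / 0.11 ≈ −$6,264 billion.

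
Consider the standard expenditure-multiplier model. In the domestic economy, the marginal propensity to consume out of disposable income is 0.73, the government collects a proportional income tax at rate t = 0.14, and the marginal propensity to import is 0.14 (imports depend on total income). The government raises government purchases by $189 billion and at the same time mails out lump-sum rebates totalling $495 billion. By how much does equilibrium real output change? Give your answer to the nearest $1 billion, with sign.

+$1,074 billion

Expenditure multiplier = 1/(1 − c(1−t) + m) = 1/(1 − 0.73×0.86 + 0.14) = 1/0.5122 ≈ 1.952.
ΔG contributes k·ΔG = (+$189 billion) / 0.5122 ≈ +$369 billion.
ΔT of −$495 billion changes first-round spending by −c·ΔT = +$361.35 billion, contributing k·(−c·ΔT) = (+$361.35 billion) / 0.5122 ≈ +$705.5 billion.
Net ΔY = k(ΔG − c·ΔT) = (+$550.35 billion) / 0.5122 ≈ +$1,074 billion.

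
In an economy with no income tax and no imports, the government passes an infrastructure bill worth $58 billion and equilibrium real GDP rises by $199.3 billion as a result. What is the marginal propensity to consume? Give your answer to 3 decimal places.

0.709

Implied spending multiplier k = ΔY/ΔG = 199.3/58 ≈ 3.4362.
Since k = 1/(1 − MPC), MPC = 1 − 1/k = 1 − ΔG/ΔY = 1 − 58/199.3 ≈ 0.709.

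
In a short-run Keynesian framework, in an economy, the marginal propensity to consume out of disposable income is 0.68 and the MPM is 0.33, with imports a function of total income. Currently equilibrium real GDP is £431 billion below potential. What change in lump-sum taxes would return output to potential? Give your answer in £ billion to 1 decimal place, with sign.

−£412.0 billion

Spending multiplier = 1/(1 − c + m) = 1/(1 − 0.68 + 0.33) = 1/0.65 ≈ 1.538.
Tax multiplier = −c·k = −0.68/0.65 ≈ −1.046. Need ΔY = +£431 billion, so ΔT = ΔY/(−c·k) = −(+£431 billion) × 0.65 / 0.68 ≈ −£412 billion.
The government should cut lump-sum taxes by £412 billion.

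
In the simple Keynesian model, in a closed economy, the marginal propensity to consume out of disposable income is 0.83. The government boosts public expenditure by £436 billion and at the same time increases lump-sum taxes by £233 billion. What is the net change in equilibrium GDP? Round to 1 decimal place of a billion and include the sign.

Expenditure multiplier = 1/(1 − MPC) = 1/(1 − 0.83) = 1/0.17 ≈ 5.882.
ΔG contributes k·ΔG = (+£436 billion) / 0.17 ≈ +£2,564.7 billion.
ΔT of +£233 billion changes first-round spending by −c·ΔT = −£193.39 billion, contributing k·(−c·ΔT) = (−£193.39 billion) / 0.17 ≈ −£1,137.6 billion.
Net ΔY = k(ΔG − c·ΔT) = (+£242.61 billion) / 0.17 ≈ +£1,427.1 billion.

+£1,427.1 billion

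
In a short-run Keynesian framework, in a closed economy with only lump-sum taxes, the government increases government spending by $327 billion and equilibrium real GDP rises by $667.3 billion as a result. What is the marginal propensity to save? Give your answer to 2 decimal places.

0.49

Implied spending multiplier k = ΔY/ΔG = 667.3/327 ≈ 2.0407.
Since k = 1/(1 − MPC), MPC = 1 − 1/k = 1 − ΔG/ΔY = 1 − 327/667.3 ≈ 0.51.
MPS = 1 − MPC = 0.49.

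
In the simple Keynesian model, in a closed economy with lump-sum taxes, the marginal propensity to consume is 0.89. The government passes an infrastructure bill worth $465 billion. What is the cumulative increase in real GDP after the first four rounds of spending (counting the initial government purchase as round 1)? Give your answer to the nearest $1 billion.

Round 1 adds ΔG = $465 billion; each later round is MPC = 0.89 times the previous.
After 4 rounds: 465 + 413.85 + 368.3265 + 327.810585 = ΔG·(1 − c^4)/(1 − c) = 465 × (1 − 0.62742241)/0.11 ≈ $1,575 billion.

$1,575 billion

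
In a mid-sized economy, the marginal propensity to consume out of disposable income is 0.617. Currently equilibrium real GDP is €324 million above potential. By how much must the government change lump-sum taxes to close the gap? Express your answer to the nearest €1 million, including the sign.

+€201 million

Spending multiplier = 1/(1 − MPC) = 1/(1 − 0.617) = 1/0.383 ≈ 2.611.
Tax multiplier = −c·k = −0.617/0.383 ≈ −1.611. Need ΔY = −€324 million, so ΔT = ΔY/(−c·k) = −(−€324 million) × 0.383 / 0.617 ≈ +€201 million.
The government should raise lump-sum taxes by €201 million.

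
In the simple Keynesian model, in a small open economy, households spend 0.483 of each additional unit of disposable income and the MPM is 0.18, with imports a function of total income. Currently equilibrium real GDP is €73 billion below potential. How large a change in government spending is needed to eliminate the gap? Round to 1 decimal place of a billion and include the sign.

Spending multiplier = 1/(1 − c + m) = 1/(1 − 0.483 + 0.18) = 1/0.697 ≈ 1.435.
Need ΔY = +€73 billion, so ΔG = ΔY/k = (+€73 billion) × 0.697 ≈ +€50.9 billion.
The government should increase government spending by €50.9 billion.

+€50.9 billion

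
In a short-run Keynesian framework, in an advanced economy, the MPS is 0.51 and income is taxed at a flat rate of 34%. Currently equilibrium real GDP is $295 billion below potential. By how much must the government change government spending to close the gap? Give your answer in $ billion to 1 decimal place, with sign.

+$199.6 billion

MPC = 1 − MPS = 1 − 0.51 = 0.49.
Spending multiplier = 1/(1 − c(1−t)) = 1/(1 − 0.49×0.66) = 1/0.6766 ≈ 1.478.
Need ΔY = +$295 billion, so ΔG = ΔY/k = (+$295 billion) × 0.6766 ≈ +$199.6 billion.
The government should increase government spending by $199.6 billion.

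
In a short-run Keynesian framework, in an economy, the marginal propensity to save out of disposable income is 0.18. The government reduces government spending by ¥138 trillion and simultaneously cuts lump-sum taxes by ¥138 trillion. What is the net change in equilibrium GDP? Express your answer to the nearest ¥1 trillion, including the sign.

MPC = 1 − MPS = 1 − 0.18 = 0.82.
Expenditure multiplier = 1/(1 − MPC) = 1/(1 − 0.82) = 1/0.18 ≈ 5.556.
ΔG contributes k·ΔG = (−¥138 trillion) / 0.18 ≈ −¥766.7 trillion.
ΔT of −¥138 trillion changes first-round spending by −c·ΔT = +¥113.16 trillion, contributing k·(−c·ΔT) = (+¥113.16 trillion) / 0.18 ≈ +¥628.7 trillion.
With ΔG = ΔT and no other leakages, the balanced-budget multiplier is 1, so ΔY = ΔG = −¥138 trillion.

−¥138 trillion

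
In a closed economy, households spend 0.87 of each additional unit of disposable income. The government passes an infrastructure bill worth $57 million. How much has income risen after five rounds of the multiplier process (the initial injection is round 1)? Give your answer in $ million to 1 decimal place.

$219.9 million

Round 1 adds ΔG = $57 million; each later round is MPC = 0.87 times the previous.
After 5 rounds: 57 + 49.59 + 43.1433 + 37.534671 + 32.65516377 = ΔG·(1 − c^5)/(1 − c) = 57 × (1 − 0.4984209207)/0.13 ≈ $219.9 million.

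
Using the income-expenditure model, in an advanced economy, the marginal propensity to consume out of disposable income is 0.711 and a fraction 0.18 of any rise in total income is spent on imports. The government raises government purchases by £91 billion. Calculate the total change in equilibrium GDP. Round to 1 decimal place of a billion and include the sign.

+£194.0 billion

Expenditure multiplier = 1/(1 − c + m) = 1/(1 − 0.711 + 0.18) = 1/0.469 ≈ 2.132.
ΔY = k × ΔG = (+£91 billion) / 0.469 ≈ +£194 billion.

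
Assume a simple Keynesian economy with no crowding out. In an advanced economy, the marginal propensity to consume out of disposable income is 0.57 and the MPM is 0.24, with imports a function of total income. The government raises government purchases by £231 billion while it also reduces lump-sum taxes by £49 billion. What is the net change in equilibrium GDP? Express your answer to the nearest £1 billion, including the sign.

Expenditure multiplier = 1/(1 − c + m) = 1/(1 − 0.57 + 0.24) = 1/0.67 ≈ 1.493.
ΔG contributes k·ΔG = (+£231 billion) / 0.67 ≈ +£344.8 billion.
ΔT of −£49 billion changes first-round spending by −c·ΔT = +£27.93 billion, contributing k·(−c·ΔT) = (+£27.93 billion) / 0.67 ≈ +£41.7 billion.
Net ΔY = k(ΔG − c·ΔT) = (+£258.93 billion) / 0.67 ≈ +£386 billion.

+£386 billion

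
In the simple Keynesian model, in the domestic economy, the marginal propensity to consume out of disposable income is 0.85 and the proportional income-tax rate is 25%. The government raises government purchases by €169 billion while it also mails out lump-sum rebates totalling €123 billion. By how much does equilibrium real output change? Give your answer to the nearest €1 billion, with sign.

+€755 billion

Expenditure multiplier = 1/(1 − c(1−t)) = 1/(1 − 0.85×0.75) = 1/0.3625 ≈ 2.759.
ΔG contributes k·ΔG = (+€169 billion) / 0.3625 ≈ +€466.2 billion.
ΔT of −€123 billion changes first-round spending by −c·ΔT = +€104.55 billion, contributing k·(−c·ΔT) = (+€104.55 billion) / 0.3625 ≈ +€288.4 billion.
Net ΔY = k(ΔG − c·ΔT) = (+€273.55 billion) / 0.3625 ≈ +€755 billion.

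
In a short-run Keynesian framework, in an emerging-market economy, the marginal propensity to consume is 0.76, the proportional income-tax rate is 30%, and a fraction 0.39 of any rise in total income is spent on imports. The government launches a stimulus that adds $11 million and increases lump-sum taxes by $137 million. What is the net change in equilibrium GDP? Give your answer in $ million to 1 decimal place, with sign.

−$108.5 million

Expenditure multiplier = 1/(1 − c(1−t) + m) = 1/(1 − 0.76×0.7 + 0.39) = 1/0.858 ≈ 1.166.
ΔG contributes k·ΔG = (+$11 million) / 0.858 ≈ +$12.8 million.
ΔT of +$137 million changes first-round spending by −c·ΔT = −$104.12 million, contributing k·(−c·ΔT) = (−$104.12 million) / 0.858 ≈ −$121.4 million.
Net ΔY = k(ΔG − c·ΔT) = (−$93.12 million) / 0.858 ≈ −$108.5 million.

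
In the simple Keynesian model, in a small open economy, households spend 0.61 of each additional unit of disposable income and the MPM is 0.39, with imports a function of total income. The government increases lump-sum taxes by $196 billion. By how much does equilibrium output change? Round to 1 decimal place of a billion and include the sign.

−$153.3 billion

A lump-sum tax change of +$196 billion shifts disposable income by −$196 billion; first-round consumption changes by −c × ΔT = −0.61 × (+$196 billion) = −$119.56 billion.
Expenditure multiplier = 1/(1 − c + m) = 1/(1 − 0.61 + 0.39) = 1/0.78 ≈ 1.282.
The tax multiplier is −c × k ≈ −0.782, so ΔY = k × (−c·ΔT) = (−$119.56 billion) / 0.78 ≈ −$153.3 billion.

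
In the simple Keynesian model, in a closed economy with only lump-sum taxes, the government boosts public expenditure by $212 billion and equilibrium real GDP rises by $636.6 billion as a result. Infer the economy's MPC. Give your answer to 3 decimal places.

Implied spending multiplier k = ΔY/ΔG = 636.6/212 ≈ 3.0028.
Since k = 1/(1 − MPC), MPC = 1 − 1/k = 1 − ΔG/ΔY = 1 − 212/636.6 ≈ 0.667.

0.667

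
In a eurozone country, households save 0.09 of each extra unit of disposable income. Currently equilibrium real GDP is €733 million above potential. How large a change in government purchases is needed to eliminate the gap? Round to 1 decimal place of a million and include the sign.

MPC = 1 − MPS = 1 − 0.09 = 0.91.
Spending multiplier = 1/(1 − MPC) = 1/(1 − 0.91) = 1/0.09 ≈ 11.111.
Need ΔY = −€733 million, so ΔG = ΔY/k = (−€733 million) × 0.09 ≈ −€66 million.
The government should cut government purchases by €66 million.

−€66.0 million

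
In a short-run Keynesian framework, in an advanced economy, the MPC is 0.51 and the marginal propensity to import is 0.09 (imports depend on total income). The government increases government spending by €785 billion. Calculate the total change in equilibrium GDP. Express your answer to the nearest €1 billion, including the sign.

Expenditure multiplier = 1/(1 − c + m) = 1/(1 − 0.51 + 0.09) = 1/0.58 ≈ 1.724.
ΔY = k × ΔG = (+€785 billion) / 0.58 ≈ +€1,353 billion.

+€1,353 billion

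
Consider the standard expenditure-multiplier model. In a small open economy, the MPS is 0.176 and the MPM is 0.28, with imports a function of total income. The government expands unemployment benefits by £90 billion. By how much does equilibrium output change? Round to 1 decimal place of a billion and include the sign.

+£162.6 billion

MPC = 1 − MPS = 1 − 0.176 = 0.824.
The transfer change shifts disposable income by +£90 billion, so first-round consumption changes by c·ΔTR = 0.824 × (+£90 billion) = +£74.16 billion.
Expenditure multiplier = 1/(1 − c + m) = 1/(1 − 0.824 + 0.28) = 1/0.456 ≈ 2.193.
The transfer multiplier is c × k ≈ 1.807, so ΔY = k × (c·ΔTR) = (+£74.16 billion) / 0.456 ≈ +£162.6 billion.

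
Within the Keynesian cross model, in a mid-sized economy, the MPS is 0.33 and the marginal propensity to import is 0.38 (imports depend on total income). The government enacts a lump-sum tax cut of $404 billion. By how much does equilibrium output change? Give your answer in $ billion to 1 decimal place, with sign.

+$381.2 billion

MPC = 1 − MPS = 1 − 0.33 = 0.67.
A lump-sum tax change of −$404 billion shifts disposable income by +$404 billion; first-round consumption changes by −c × ΔT = −0.67 × (−$404 billion) = +$270.68 billion.
Expenditure multiplier = 1/(1 − c + m) = 1/(1 − 0.67 + 0.38) = 1/0.71 ≈ 1.408.
The tax multiplier is −c × k ≈ −0.944, so ΔY = k × (−c·ΔT) = (+$270.68 billion) / 0.71 ≈ +$381.2 billion.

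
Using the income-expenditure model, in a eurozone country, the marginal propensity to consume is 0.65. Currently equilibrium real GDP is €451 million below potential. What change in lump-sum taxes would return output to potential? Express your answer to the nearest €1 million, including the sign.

−€243 million

Spending multiplier = 1/(1 − MPC) = 1/(1 − 0.65) = 1/0.35 ≈ 2.857.
Tax multiplier = −c·k = −0.65/0.35 ≈ −1.857. Need ΔY = +€451 million, so ΔT = ΔY/(−c·k) = −(+€451 million) × 0.35 / 0.65 ≈ −€243 million.
The government should cut lump-sum taxes by €243 million.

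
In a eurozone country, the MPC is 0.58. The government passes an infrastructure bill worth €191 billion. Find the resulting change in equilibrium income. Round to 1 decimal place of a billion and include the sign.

+€454.8 billion

Government-spending multiplier = 1/(1 − MPC) = 1/(1 − 0.58) = 1/0.42 ≈ 2.381.
ΔY = k × ΔG = (+€191 billion) / 0.42 ≈ +€454.8 billion.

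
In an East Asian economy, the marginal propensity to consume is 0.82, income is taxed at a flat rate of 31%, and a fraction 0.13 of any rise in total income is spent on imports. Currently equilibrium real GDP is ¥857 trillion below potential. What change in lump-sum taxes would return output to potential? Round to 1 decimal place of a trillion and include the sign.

−¥589.7 trillion

Spending multiplier = 1/(1 − c(1−t) + m) = 1/(1 − 0.82×0.69 + 0.13) = 1/0.5642 ≈ 1.772.
Tax multiplier = −c·k = −0.82/0.5642 ≈ −1.453. Need ΔY = +¥857 trillion, so ΔT = ΔY/(−c·k) = −(+¥857 trillion) × 0.5642 / 0.82 ≈ −¥589.7 trillion.
The government should cut lump-sum taxes by ¥589.7 trillion.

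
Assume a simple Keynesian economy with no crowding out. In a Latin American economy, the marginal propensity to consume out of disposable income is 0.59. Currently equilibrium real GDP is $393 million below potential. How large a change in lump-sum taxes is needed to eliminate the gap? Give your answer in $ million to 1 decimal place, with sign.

Spending multiplier = 1/(1 − MPC) = 1/(1 − 0.59) = 1/0.41 ≈ 2.439.
Tax multiplier = −c·k = −0.59/0.41 ≈ −1.439. Need ΔY = +$393 million, so ΔT = ΔY/(−c·k) = −(+$393 million) × 0.41 / 0.59 ≈ −$273.1 million.
The government should cut lump-sum taxes by $273.1 million.

−$273.1 million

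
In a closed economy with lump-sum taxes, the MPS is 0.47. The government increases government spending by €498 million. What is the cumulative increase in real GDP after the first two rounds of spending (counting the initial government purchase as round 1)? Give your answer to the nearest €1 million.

MPC = 1 − MPS = 1 − 0.47 = 0.53.
Round 1 adds ΔG = €498 million; each later round is MPC = 0.53 times the previous.
After 2 rounds: 498 + 263.94 = ΔG·(1 − c^2)/(1 − c) = 498 × (1 − 0.2809)/0.47 ≈ €762 million.

€762 million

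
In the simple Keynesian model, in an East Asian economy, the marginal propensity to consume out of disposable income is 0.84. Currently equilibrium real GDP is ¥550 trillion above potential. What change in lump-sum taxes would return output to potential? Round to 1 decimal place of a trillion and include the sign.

Spending multiplier = 1/(1 − MPC) = 1/(1 − 0.84) = 1/0.16 = 6.25.
Tax multiplier = −c·k = −0.84/0.16 = −5.25. Need ΔY = −¥550 trillion, so ΔT = ΔY/(−c·k) = −(−¥550 trillion) × 0.16 / 0.84 ≈ +¥104.8 trillion.
The government should raise lump-sum taxes by ¥104.8 trillion.

+¥104.8 trillion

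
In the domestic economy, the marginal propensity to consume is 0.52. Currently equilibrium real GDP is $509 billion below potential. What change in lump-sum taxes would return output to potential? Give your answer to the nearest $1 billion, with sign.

−$470 billion

Spending multiplier = 1/(1 − MPC) = 1/(1 − 0.52) = 1/0.48 ≈ 2.083.
Tax multiplier = −c·k = −0.52/0.48 ≈ −1.083. Need ΔY = +$509 billion, so ΔT = ΔY/(−c·k) = −(+$509 billion) × 0.48 / 0.52 ≈ −$470 billion.
The government should cut lump-sum taxes by $470 billion.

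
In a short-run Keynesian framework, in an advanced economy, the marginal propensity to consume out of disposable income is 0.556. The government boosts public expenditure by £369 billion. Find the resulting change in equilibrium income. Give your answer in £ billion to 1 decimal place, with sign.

+£831.1 billion

Government-spending multiplier = 1/(1 − MPC) = 1/(1 − 0.556) = 1/0.444 ≈ 2.252.
ΔY = k × ΔG = (+£369 billion) / 0.444 ≈ +£831.1 billion.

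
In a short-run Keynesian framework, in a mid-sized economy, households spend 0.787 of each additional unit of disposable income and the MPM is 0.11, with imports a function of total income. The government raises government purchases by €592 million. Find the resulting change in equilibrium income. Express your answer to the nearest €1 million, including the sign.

+€1,833 million

Government-spending multiplier = 1/(1 − c + m) = 1/(1 − 0.787 + 0.11) = 1/0.323 ≈ 3.096.
ΔY = k × ΔG = (+€592 million) / 0.323 ≈ +€1,833 million.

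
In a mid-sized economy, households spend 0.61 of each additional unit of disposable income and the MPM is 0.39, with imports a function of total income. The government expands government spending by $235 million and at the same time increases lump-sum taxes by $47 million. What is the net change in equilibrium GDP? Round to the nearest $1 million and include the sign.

+$265 million

Expenditure multiplier = 1/(1 − c + m) = 1/(1 − 0.61 + 0.39) = 1/0.78 ≈ 1.282.
ΔG contributes k·ΔG = (+$235 million) / 0.78 ≈ +$301.3 million.
ΔT of +$47 million changes first-round spending by −c·ΔT = −$28.67 million, contributing k·(−c·ΔT) = (−$28.67 million) / 0.78 ≈ −$36.8 million.
Net ΔY = k(ΔG − c·ΔT) = (+$206.33 million) / 0.78 ≈ +$265 million.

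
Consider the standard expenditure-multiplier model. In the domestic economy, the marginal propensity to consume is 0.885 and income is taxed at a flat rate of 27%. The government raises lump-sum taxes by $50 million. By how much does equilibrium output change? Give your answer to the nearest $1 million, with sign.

A lump-sum tax change of +$50 million shifts disposable income by −$50 million; first-round consumption changes by −c × ΔT = −0.885 × (+$50 million) = −$44.25 million.
Expenditure multiplier = 1/(1 − c(1−t)) = 1/(1 − 0.885×0.73) = 1/0.35395 ≈ 2.825.
The tax multiplier is −c × k ≈ −2.5, so ΔY = k × (−c·ΔT) = (−$44.25 million) / 0.35395 ≈ −$125 million.

−$125 million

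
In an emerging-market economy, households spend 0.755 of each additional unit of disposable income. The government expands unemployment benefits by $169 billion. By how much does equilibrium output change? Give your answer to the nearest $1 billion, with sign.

+$521 billion

The transfer change shifts disposable income by +$169 billion, so first-round consumption changes by c·ΔTR = 0.755 × (+$169 billion) = +$127.595 billion.
Expenditure multiplier = 1/(1 − MPC) = 1/(1 − 0.755) = 1/0.245 ≈ 4.082.
The transfer multiplier is c × k ≈ 3.082, so ΔY = k × (c·ΔTR) = (+$127.595 billion) / 0.245 ≈ +$521 billion.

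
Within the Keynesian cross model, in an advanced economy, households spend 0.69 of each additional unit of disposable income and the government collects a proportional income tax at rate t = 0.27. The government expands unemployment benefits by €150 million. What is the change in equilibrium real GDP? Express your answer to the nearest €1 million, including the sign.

+€209 million

The transfer change shifts disposable income by +€150 million, so first-round consumption changes by c·ΔTR = 0.69 × (+€150 million) = +€103.5 million.
Expenditure multiplier = 1/(1 − c(1−t)) = 1/(1 − 0.69×0.73) = 1/0.4963 ≈ 2.015.
The transfer multiplier is c × k ≈ 1.39, so ΔY = k × (c·ΔTR) = (+€103.5 million) / 0.4963 ≈ +€209 million.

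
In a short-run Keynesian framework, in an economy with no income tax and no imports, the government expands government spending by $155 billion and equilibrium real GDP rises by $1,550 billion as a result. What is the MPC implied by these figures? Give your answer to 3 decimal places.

0.900

Implied spending multiplier k = ΔY/ΔG = 1,550/155 = 10.
Since k = 1/(1 − MPC), MPC = 1 − 1/k = 1 − ΔG/ΔY = 1 − 155/1,550 = 0.900.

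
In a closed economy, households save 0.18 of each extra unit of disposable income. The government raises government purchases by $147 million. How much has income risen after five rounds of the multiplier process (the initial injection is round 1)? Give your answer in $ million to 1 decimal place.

$513.9 million

MPC = 1 − MPS = 1 − 0.18 = 0.82.
Round 1 adds ΔG = $147 million; each later round is MPC = 0.82 times the previous.
After 5 rounds: 147 + 120.54 + 98.8428 + 81.051096 + 66.46189872 = ΔG·(1 − c^5)/(1 − c) = 147 × (1 − 0.3707398432)/0.18 ≈ $513.9 million.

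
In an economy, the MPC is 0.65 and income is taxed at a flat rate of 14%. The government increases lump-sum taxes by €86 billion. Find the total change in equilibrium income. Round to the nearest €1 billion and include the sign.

A lump-sum tax change of +€86 billion shifts disposable income by −€86 billion; first-round consumption changes by −c × ΔT = −0.65 × (+€86 billion) = −€55.9 billion.
Expenditure multiplier = 1/(1 − c(1−t)) = 1/(1 − 0.65×0.86) = 1/0.441 ≈ 2.268.
The tax multiplier is −c × k ≈ −1.474, so ΔY = k × (−c·ΔT) = (−€55.9 billion) / 0.441 ≈ −€127 billion.

−€127 billion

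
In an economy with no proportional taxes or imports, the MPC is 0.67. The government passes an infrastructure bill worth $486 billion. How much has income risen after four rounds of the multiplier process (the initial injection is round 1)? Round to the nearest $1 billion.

Round 1 adds ΔG = $486 billion; each later round is MPC = 0.67 times the previous.
After 4 rounds: 486 + 325.62 + 218.1654 + 146.170818 = ΔG·(1 − c^4)/(1 − c) = 486 × (1 − 0.20151121)/0.33 ≈ $1,176 billion.

$1,176 billion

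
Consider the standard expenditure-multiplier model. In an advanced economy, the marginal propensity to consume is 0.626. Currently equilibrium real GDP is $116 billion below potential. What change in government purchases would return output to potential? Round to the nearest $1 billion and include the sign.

+$43 billion

Spending multiplier = 1/(1 − MPC) = 1/(1 − 0.626) = 1/0.374 ≈ 2.674.
Need ΔY = +$116 billion, so ΔG = ΔY/k = (+$116 billion) × 0.374 ≈ +$43 billion.
The government should increase government purchases by $43 billion.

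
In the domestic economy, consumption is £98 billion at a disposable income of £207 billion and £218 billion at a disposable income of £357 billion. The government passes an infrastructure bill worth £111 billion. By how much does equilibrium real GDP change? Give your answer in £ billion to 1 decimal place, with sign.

MPC = ΔC/ΔYd = (218 − 98)/(357 − 207) = 120/150 = 0.8.
Spending multiplier = 1/(1 − MPC) = 1/(1 − 0.8) = 1/0.2 = 5.
ΔY = k × ΔG = (+£111 billion) / 0.2 = +£555 billion.

+£555.0 billion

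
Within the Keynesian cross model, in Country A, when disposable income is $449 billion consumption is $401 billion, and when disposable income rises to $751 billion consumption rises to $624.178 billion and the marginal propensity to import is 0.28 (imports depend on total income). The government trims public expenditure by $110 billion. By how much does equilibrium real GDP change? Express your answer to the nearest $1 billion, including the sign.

MPC = ΔC/ΔYd = (624.178 − 401)/(751 − 449) = 223.178/302 = 0.739.
Government-spending multiplier = 1/(1 − c + m) = 1/(1 − 0.739 + 0.28) = 1/0.541 ≈ 1.848.
ΔY = k × ΔG = (−$110 billion) / 0.541 ≈ −$203 billion.

−$203 billion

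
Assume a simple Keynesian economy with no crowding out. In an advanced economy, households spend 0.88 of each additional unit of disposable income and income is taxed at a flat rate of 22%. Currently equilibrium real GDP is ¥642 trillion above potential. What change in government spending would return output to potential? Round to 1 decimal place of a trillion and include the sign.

Spending multiplier = 1/(1 − c(1−t)) = 1/(1 − 0.88×0.78) = 1/0.3136 ≈ 3.189.
Need ΔY = −¥642 trillion, so ΔG = ΔY/k = (−¥642 trillion) × 0.3136 ≈ −¥201.3 trillion.
The government should cut government spending by ¥201.3 trillion.

−¥201.3 trillion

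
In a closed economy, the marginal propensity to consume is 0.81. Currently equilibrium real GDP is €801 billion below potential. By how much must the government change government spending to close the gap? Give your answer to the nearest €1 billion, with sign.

+€152 billion

Spending multiplier = 1/(1 − MPC) = 1/(1 − 0.81) = 1/0.19 ≈ 5.263.
Need ΔY = +€801 billion, so ΔG = ΔY/k = (+€801 billion) × 0.19 ≈ +€152 billion.
The government should increase government spending by €152 billion.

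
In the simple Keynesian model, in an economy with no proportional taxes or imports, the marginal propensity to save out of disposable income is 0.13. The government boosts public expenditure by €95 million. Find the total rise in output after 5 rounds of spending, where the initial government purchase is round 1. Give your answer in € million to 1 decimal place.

MPC = 1 − MPS = 1 − 0.13 = 0.87.
Round 1 adds ΔG = €95 million; each later round is MPC = 0.87 times the previous.
After 5 rounds: 95 + 82.65 + 71.9055 + 62.557785 + 54.42527295 = ΔG·(1 − c^5)/(1 − c) = 95 × (1 − 0.4984209207)/0.13 ≈ €366.5 million.

€366.5 million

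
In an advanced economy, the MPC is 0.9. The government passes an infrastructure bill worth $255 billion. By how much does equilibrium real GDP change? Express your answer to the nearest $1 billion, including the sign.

Government-spending multiplier = 1/(1 − MPC) = 1/(1 − 0.9) = 1/0.1 = 10.
ΔY = k × ΔG = (+$255 billion) / 0.1 = +$2,550 billion.

+$2,550 billion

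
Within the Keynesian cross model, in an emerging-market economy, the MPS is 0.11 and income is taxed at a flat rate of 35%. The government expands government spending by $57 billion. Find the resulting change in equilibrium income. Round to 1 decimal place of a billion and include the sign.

MPC = 1 − MPS = 1 − 0.11 = 0.89.
Government-spending multiplier = 1/(1 − c(1−t)) = 1/(1 − 0.89×0.65) = 1/0.4215 ≈ 2.372.
ΔY = k × ΔG = (+$57 billion) / 0.4215 ≈ +$135.2 billion.

+$135.2 billion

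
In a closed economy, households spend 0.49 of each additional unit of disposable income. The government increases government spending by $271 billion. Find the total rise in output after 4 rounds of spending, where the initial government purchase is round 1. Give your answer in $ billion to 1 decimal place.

$500.7 billion

Round 1 adds ΔG = $271 billion; each later round is MPC = 0.49 times the previous.
After 4 rounds: 271 + 132.79 + 65.0671 + 31.882879 = ΔG·(1 − c^4)/(1 − c) = 271 × (1 − 0.05764801)/0.51 ≈ $500.7 billion.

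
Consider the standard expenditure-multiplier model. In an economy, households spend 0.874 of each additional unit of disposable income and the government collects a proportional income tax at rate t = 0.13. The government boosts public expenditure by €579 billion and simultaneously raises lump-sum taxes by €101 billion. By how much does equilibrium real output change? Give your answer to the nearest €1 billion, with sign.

Expenditure multiplier = 1/(1 − c(1−t)) = 1/(1 − 0.874×0.87) = 1/0.23962 ≈ 4.173.
ΔG contributes k·ΔG = (+€579 billion) / 0.23962 ≈ +€2,416.3 billion.
ΔT of +€101 billion changes first-round spending by −c·ΔT = −€88.274 billion, contributing k·(−c·ΔT) = (−€88.274 billion) / 0.23962 ≈ −€368.4 billion.
Net ΔY = k(ΔG − c·ΔT) = (+€490.726 billion) / 0.23962 ≈ +€2,048 billion.

+€2,048 billion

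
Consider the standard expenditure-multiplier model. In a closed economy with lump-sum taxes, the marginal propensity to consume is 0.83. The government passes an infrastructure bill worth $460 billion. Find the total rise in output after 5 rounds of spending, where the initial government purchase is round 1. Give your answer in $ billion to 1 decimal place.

$1,640.0 billion

Round 1 adds ΔG = $460 billion; each later round is MPC = 0.83 times the previous.
After 5 rounds: 460 + 381.8 + 316.894 + 263.02202 + 218.3082766 = ΔG·(1 − c^5)/(1 − c) = 460 × (1 − 0.3939040643)/0.17 ≈ $1,640 billion.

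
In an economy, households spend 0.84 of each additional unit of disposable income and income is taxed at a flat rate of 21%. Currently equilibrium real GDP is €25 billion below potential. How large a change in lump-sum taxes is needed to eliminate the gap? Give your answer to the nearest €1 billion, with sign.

−€10 billion

Spending multiplier = 1/(1 − c(1−t)) = 1/(1 − 0.84×0.79) = 1/0.3364 ≈ 2.973.
Tax multiplier = −c·k = −0.84/0.3364 ≈ −2.497. Need ΔY = +€25 billion, so ΔT = ΔY/(−c·k) = −(+€25 billion) × 0.3364 / 0.84 ≈ −€10 billion.
The government should cut lump-sum taxes by €10 billion.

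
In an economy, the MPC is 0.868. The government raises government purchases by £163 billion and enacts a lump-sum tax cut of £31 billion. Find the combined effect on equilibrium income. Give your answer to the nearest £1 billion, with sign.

Expenditure multiplier = 1/(1 − MPC) = 1/(1 − 0.868) = 1/0.132 ≈ 7.576.
ΔG contributes k·ΔG = (+£163 billion) / 0.132 ≈ +£1,234.8 billion.
ΔT of −£31 billion changes first-round spending by −c·ΔT = +£26.908 billion, contributing k·(−c·ΔT) = (+£26.908 billion) / 0.132 ≈ +£203.8 billion.
Net ΔY = k(ΔG − c·ΔT) = (+£189.908 billion) / 0.132 ≈ +£1,439 billion.

+£1,439 billion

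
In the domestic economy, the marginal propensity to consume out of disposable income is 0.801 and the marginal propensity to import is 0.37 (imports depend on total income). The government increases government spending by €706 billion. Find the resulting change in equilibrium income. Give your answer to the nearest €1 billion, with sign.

Spending multiplier = 1/(1 − c + m) = 1/(1 − 0.801 + 0.37) = 1/0.569 ≈ 1.757.
ΔY = k × ΔG = (+€706 billion) / 0.569 ≈ +€1,241 billion.

+€1,241 billion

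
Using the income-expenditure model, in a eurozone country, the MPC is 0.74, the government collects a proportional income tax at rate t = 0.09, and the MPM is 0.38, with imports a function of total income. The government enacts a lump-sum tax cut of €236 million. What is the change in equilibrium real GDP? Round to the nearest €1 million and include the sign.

A lump-sum tax change of −€236 million shifts disposable income by +€236 million; first-round consumption changes by −c × ΔT = −0.74 × (−€236 million) = +€174.64 million.
Expenditure multiplier = 1/(1 − c(1−t) + m) = 1/(1 − 0.74×0.91 + 0.38) = 1/0.7066 ≈ 1.415.
The tax multiplier is −c × k ≈ −1.047, so ΔY = k × (−c·ΔT) = (+€174.64 million) / 0.7066 ≈ +€247 million.

+€247 million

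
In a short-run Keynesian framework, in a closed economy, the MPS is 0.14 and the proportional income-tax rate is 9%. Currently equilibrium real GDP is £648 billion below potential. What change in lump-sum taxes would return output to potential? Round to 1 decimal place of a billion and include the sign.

−£163.8 billion

MPC = 1 − MPS = 1 − 0.14 = 0.86.
Spending multiplier = 1/(1 − c(1−t)) = 1/(1 − 0.86×0.91) = 1/0.2174 ≈ 4.6.
Tax multiplier = −c·k = −0.86/0.2174 ≈ −3.956. Need ΔY = +£648 billion, so ΔT = ΔY/(−c·k) = −(+£648 billion) × 0.2174 / 0.86 ≈ −£163.8 billion.
The government should cut lump-sum taxes by £163.8 billion.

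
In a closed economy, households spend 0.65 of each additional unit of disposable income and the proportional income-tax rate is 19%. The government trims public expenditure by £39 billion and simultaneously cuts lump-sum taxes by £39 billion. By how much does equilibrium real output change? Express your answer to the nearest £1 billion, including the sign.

Expenditure multiplier = 1/(1 − c(1−t)) = 1/(1 − 0.65×0.81) = 1/0.4735 ≈ 2.112.
ΔG contributes k·ΔG = (−£39 billion) / 0.4735 ≈ −£82.4 billion.
ΔT of −£39 billion changes first-round spending by −c·ΔT = +£25.35 billion, contributing k·(−c·ΔT) = (+£25.35 billion) / 0.4735 ≈ +£53.5 billion.
Net ΔY = k(ΔG − c·ΔT) = (−£13.65 billion) / 0.4735 ≈ −£29 billion.

−£29 billion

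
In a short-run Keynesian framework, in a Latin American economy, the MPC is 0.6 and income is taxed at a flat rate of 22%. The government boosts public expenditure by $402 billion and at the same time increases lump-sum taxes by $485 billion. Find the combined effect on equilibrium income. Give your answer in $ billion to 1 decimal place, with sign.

Expenditure multiplier = 1/(1 − c(1−t)) = 1/(1 − 0.6×0.78) = 1/0.532 ≈ 1.88.
ΔG contributes k·ΔG = (+$402 billion) / 0.532 ≈ +$755.6 billion.
ΔT of +$485 billion changes first-round spending by −c·ΔT = −$291 billion, contributing k·(−c·ΔT) = (−$291 billion) / 0.532 ≈ −$547 billion.
Net ΔY = k(ΔG − c·ΔT) = (+$111 billion) / 0.532 ≈ +$208.6 billion.

+$208.6 billion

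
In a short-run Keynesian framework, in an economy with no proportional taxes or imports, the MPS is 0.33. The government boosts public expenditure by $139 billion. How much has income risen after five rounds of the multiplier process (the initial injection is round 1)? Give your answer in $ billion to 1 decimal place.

$364.3 billion

MPC = 1 − MPS = 1 − 0.33 = 0.67.
Round 1 adds ΔG = $139 billion; each later round is MPC = 0.67 times the previous.
After 5 rounds: 139 + 93.13 + 62.3971 + 41.806057 + 28.01005819 = ΔG·(1 − c^5)/(1 − c) = 139 × (1 − 0.1350125107)/0.33 ≈ $364.3 billion.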